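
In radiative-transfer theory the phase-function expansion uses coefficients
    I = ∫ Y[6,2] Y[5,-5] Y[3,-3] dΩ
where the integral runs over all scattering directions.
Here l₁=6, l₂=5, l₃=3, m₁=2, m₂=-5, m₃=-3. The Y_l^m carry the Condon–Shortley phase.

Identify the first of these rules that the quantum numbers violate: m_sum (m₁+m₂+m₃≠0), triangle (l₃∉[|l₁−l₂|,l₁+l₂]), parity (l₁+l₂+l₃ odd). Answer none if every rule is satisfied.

Σmᵢ = -6  ✗
l₃∈[|l₁−l₂|,l₁+l₂]=[1,11], have l₃=3
Σlᵢ = 14 ⇒ even

m_sum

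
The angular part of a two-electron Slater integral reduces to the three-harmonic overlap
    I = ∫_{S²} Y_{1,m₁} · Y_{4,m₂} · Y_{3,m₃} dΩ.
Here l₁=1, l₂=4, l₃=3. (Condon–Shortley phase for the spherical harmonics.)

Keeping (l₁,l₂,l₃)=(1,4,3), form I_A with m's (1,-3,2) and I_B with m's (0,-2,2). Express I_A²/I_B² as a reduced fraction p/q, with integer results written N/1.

l's match ⇒ only the (l;m) 3-j factors differ between A and B.
A: triangle coeff Δ(1,4,3) = 1/252; Σ_t [0,0]: t=0:+1/240 = 1/240; (3j)²=1/12 [(1 4 3; 1 -3 2)], sign=-1
B: triangle coeff Δ(1,4,3) = 1/252; Σ_t [1,1]: t=1:−1/120 = -1/120; (3j)²=1/21 [(1 4 3; 0 -2 2)], sign=+1
I_A²/I_B² = (1/12)/(1/21) = 7/4

7/4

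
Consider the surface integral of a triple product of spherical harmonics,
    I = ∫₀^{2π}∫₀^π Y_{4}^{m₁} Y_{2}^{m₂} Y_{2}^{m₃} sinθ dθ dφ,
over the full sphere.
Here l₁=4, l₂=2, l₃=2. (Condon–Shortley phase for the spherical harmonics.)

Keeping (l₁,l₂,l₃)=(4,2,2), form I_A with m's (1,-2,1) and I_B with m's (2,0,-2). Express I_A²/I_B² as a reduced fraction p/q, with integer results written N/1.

l's match ⇒ only the (l;m) 3-j factors differ between A and B.
A: triangle coeff Δ(4,2,2) = 1/630; Σ_t [0,0]: t=0:+1/144 = 1/144; (3j)²=1/126 [(4 2 2; 1 -2 1)], sign=-1
B: triangle coeff Δ(4,2,2) = 1/630; Σ_t [2,2]: t=2:+1/96 = 1/96; (3j)²=1/42 [(4 2 2; 2 0 -2)], sign=+1
I_A²/I_B² = (1/126)/(1/42) = 1/3

1/3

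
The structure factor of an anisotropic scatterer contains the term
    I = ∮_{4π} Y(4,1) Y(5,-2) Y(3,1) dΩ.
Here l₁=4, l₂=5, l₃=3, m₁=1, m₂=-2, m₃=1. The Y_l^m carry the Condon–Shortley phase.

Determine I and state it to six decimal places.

Checks pass: Σm=0; 12 even; l₃=3∈[1,9].
(2·4+1)(2·5+1)(2·3+1) = 693
Δ: 6! 2! 4! / 13! → 1/180180
sum: t=2:+1/576 t=3:−1/144 t=4:+1/576 = -1/288
3j²(4 5 3; 0 0 0) = Δ·Π!·Σ² = 20/1001  (sign +1)
sum: t=1:−1/960 t=2:+1/288 t=3:−1/1728 = 1/540
3j²(4 5 3; 1 -2 1) = Δ·Π!·Σ² = 128/6435  (sign +1)
combine: 4πI² = 693·20/1001·128/6435 = 512/1859
take √, sign +1: I = 0.14804384

0.148044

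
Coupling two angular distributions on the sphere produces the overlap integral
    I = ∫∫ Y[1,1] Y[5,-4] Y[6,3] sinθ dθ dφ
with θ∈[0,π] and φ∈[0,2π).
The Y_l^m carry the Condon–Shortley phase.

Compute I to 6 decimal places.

Rules hold: Σm=0, L=12 even, 4≤6≤6.
N = 3·11·13 = 429
Δ = 0!·2!·10!/13! = 1/858
Racah Σ t=0..0: t=0:+1/14400 = 1/14400
⇒ 3j(1 5 6; 0 0 0)² = 6/143, sgn +1
Racah Σ t=0..0: t=0:+1/725760 = 1/725760
⇒ 3j(1 5 6; 1 -4 3)² = 1/286, sgn -1
4πI² = N·(3j₀)²·(3jₘ)² = 9/143
I = -1·√(0.0629371/4π) = -0.07076985

-0.070770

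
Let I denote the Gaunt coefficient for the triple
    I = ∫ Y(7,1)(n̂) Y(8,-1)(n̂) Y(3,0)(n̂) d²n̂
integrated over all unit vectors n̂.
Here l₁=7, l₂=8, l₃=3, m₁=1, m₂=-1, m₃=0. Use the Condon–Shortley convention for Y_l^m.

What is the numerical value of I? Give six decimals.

Rules hold: Σm=0, L=18 even, 1≤3≤15.
N = 15·17·7 = 1785
Δ = 12!·2!·4!/19! = 1/5290740
Racah Σ t=5..7: t=5:−1/7257600 t=6:+1/2073600 t=7:−1/7257600 = 1/4838400
⇒ 3j(7 8 3; 0 0 0)² = 252/20995, sgn -1
Racah Σ t=4..6: t=4:+1/11612160 t=5:−1/2419200 t=6:+1/6220800 = -29/174182400
⇒ 3j(7 8 3; 1 -1 0)² = 841/83980, sgn +1
4πI² = N·(3j₀)²·(3jₘ)² = 1112643/5185765
I = -1·√(0.214557/4π) = -0.13066720

-0.130667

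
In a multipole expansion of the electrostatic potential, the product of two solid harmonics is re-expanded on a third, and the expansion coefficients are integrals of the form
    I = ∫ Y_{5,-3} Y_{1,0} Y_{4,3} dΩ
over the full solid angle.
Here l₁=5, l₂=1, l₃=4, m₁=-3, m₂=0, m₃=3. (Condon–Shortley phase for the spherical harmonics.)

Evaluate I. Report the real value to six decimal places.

m-sum 0 ✓  L=10 even ✓  4≤4≤6 ✓
Π(2lᵢ+1) = 11×3×9 = 297
triangle coeff Δ(5,1,4) = 1/495
Σ_t [1,1]: t=1:−1/576 = -1/576
(3j)²=5/99 [(5 1 4; 0 0 0)], sign=-1
Σ_t [1,1]: t=1:−1/5040 = -1/5040
(3j)²=16/495 [(5 1 4; -3 0 3)], sign=+1
⇒ 4πI² = 16/33
I = (-1)√(16/33/(4π)) = -0.19642560

-0.196426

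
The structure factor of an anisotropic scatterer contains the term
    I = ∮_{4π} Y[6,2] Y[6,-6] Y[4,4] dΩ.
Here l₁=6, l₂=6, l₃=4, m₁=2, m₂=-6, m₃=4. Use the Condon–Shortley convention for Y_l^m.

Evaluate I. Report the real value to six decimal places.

m-sum 0 ✓  L=16 even ✓  0≤4≤12 ✓
Π(2lᵢ+1) = 13×13×9 = 1521
triangle coeff Δ(6,6,4) = 1/15315300
Σ_t [2,6]: t=2:+1/829440 t=3:−1/25920 t=4:+1/9216 t=5:−1/25920 t=6:+1/829440 = 7/207360
(3j)²=28/2431 [(6 6 4; 0 0 0)], sign=+1
Σ_t [0,0]: t=0:+1/23224320 = 1/23224320
(3j)²=1/442 [(6 6 4; 2 -6 4)], sign=+1
⇒ 4πI² = 126/3179
I = (+1)√(126/3179/(4π)) = 0.05616103

0.056161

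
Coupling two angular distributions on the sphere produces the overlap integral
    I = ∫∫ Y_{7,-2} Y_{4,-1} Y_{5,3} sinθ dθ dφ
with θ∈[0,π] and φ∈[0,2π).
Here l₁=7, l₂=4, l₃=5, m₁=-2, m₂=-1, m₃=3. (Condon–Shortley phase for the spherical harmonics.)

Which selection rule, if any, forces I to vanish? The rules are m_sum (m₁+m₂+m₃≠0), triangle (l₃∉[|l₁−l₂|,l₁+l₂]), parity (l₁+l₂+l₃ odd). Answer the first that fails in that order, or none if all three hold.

azimuthal sum: -2 − 1 + 3 = 0  ✓
3 ≤ 5 ≤ 11 (triangle on l)  ✓
L = 7 + 4 + 5 = 16 (even)  ✓

none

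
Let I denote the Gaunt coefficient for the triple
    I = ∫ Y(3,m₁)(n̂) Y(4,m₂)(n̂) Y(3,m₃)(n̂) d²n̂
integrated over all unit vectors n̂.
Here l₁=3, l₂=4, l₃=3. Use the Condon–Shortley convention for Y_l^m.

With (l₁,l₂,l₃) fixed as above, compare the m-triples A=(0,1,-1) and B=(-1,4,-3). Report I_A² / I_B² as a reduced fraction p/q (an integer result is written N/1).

Same 3,4,3: normalisation and zero-m 3j drop out of the ratio.
A: Δ: 4! 2! 4! / 11! → 1/34650; sum: t=1:−1/288 t=2:+1/24 t=3:−1/48 = 5/288; 3j²(3 4 3; 0 1 -1) = Δ·Π!·Σ² = 5/462  (sign +1)
B: Δ: 4! 2! 4! / 11! → 1/34650; sum: t=4:+1/1152 = 1/1152; 3j²(3 4 3; -1 4 -3) = Δ·Π!·Σ² = 1/33  (sign +1)
I_A²/I_B² = (5/462)/(1/33) = 5/14

5/14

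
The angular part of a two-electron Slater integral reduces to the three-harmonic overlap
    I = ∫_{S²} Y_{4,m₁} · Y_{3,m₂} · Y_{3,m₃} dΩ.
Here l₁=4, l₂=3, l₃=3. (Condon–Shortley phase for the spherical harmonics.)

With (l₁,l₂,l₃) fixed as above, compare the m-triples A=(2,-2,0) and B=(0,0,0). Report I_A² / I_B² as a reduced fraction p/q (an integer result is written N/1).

1/12

Shared (l₁,l₂,l₃)=(4,3,3): N and (l;000)² cancel in I_A²/I_B².
A: Δ = 4!·4!·2!/11! = 1/34650; Racah Σ t=0..1: t=0:+1/96 t=1:−1/72 = -1/288; ⇒ 3j(4 3 3; 2 -2 0)² = 1/462, sgn +1
B: Δ = 4!·4!·2!/11! = 1/34650; Racah Σ t=1..3: t=1:−1/72 t=2:+1/16 t=3:−1/72 = 5/144; ⇒ 3j(4 3 3; 0 0 0)² = 2/77, sgn -1
I_A²/I_B² = (1/462)/(2/77) = 1/12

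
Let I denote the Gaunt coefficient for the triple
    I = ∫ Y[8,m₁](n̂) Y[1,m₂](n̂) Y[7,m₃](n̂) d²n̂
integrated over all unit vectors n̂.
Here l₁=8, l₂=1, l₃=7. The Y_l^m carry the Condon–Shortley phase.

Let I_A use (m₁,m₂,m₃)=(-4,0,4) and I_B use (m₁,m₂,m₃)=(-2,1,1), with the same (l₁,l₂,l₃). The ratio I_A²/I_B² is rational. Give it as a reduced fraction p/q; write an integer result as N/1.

16/15

l's match ⇒ only the (l;m) 3-j factors differ between A and B.
A: triangle coeff Δ(8,1,7) = 1/2040; Σ_t [1,1]: t=1:−1/239500800 = -1/239500800; (3j)²=2/85 [(8 1 7; -4 0 4)], sign=+1
B: triangle coeff Δ(8,1,7) = 1/2040; Σ_t [2,2]: t=2:+1/58060800 = 1/58060800; (3j)²=3/136 [(8 1 7; -2 1 1)], sign=+1
I_A²/I_B² = (2/85)/(3/136) = 16/15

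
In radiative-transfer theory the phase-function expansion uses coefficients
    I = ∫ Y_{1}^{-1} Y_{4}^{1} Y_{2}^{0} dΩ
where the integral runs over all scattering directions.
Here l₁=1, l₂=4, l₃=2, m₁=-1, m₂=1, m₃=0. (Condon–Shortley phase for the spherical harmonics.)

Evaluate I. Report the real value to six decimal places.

l₃=2 ∉ [3,5] — triangle fails ⇒ I = 0

0.000000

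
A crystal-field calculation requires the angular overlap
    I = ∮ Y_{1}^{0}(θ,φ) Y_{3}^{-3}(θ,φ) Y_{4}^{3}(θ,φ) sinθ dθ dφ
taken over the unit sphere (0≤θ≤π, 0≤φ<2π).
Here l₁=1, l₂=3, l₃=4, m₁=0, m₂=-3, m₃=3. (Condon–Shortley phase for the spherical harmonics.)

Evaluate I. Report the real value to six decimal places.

m-sum 0 ✓  L=8 even ✓  2≤4≤4 ✓
Π(2lᵢ+1) = 3×7×9 = 189
triangle coeff Δ(1,3,4) = 1/252
Σ_t [0,0]: t=0:+1/36 = 1/36
(3j)²=4/63 [(1 3 4; 0 0 0)], sign=+1
Σ_t [0,0]: t=0:+1/720 = 1/720
(3j)²=1/36 [(1 3 4; 0 -3 3)], sign=-1
⇒ 4πI² = 1/3
I = (-1)√(1/3/(4π)) = -0.16286750

-0.162868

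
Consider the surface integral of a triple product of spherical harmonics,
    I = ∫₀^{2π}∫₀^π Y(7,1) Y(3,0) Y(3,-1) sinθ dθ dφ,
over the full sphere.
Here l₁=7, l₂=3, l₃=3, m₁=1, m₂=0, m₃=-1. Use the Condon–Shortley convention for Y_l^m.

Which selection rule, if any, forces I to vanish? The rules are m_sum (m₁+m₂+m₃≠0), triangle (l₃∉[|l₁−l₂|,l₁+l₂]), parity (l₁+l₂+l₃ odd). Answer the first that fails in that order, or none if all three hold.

Σmᵢ = 0  ✓
l₃∈[|l₁−l₂|,l₁+l₂]=[4,10], have l₃=3  ✗
Σlᵢ = 13 ⇒ odd

triangle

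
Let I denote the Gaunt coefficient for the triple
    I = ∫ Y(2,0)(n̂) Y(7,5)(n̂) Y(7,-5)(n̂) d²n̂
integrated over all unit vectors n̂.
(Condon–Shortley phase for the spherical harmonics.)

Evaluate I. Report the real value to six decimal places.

Rules hold: Σm=0, L=16 even, 5≤7≤9.
N = 5·15·15 = 1125
Δ = 2!·2!·12!/17! = 1/185640
Racah Σ t=0..2: t=0:+1/2419200 t=1:−1/518400 t=2:+1/2419200 = -1/907200
⇒ 3j(2 7 7; 0 0 0)² = 56/3315, sgn +1
Racah Σ t=0..2: t=0:+1/1916006400 t=1:−1/39916800 t=2:+1/29030400 = 19/1916006400
⇒ 3j(2 7 7; 0 5 -5)² = 361/185640, sgn +1
4πI² = N·(3j₀)²·(3jₘ)² = 1805/48841
I = +1·√(0.0369567/4π) = 0.05423022

0.054230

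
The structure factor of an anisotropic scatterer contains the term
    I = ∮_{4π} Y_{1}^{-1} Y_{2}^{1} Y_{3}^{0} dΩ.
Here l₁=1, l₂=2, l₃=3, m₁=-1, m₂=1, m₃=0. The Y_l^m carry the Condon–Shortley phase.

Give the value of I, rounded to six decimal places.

m-sum 0 ✓  L=6 even ✓  1≤3≤3 ✓
Π(2lᵢ+1) = 3×5×7 = 105
triangle coeff Δ(1,2,3) = 1/105
Σ_t [0,0]: t=0:+1/4 = 1/4
(3j)²=3/35 [(1 2 3; 0 0 0)], sign=-1
Σ_t [0,0]: t=0:+1/12 = 1/12
(3j)²=1/35 [(1 2 3; -1 1 0)], sign=-1
⇒ 4πI² = 9/35
I = (+1)√(9/35/(4π)) = 0.14304817

0.143048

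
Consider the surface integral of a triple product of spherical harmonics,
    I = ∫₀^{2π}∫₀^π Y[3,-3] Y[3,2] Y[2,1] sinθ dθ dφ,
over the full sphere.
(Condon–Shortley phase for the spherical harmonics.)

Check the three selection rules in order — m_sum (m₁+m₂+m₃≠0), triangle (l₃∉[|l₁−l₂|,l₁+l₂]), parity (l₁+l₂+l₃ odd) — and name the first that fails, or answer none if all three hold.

none

m₁+m₂+m₃ = -3 + 2 + 1 = 0  ✓
triangle: |3−3|=0 ≤ l₃=2 ≤ 3+3=6  ✓
parity: l₁+l₂+l₃ = 8 is even  ✓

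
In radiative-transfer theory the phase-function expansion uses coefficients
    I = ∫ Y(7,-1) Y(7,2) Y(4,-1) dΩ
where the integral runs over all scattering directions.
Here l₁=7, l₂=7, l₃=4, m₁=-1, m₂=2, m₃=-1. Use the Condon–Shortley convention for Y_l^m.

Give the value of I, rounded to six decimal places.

Checks pass: Σm=0; 18 even; l₃=4∈[0,14].
(2·7+1)(2·7+1)(2·4+1) = 2025
Δ: 10! 4! 4! / 19! → 1/58198140
sum: t=3:−1/17418240 t=4:+1/622080 t=5:−1/230400 t=6:+1/622080 t=7:−1/17418240 = -1/806400
3j²(7 7 4; 0 0 0) = Δ·Π!·Σ² = 2268/230945  (sign -1)
sum: t=5:−1/2073600 t=6:+1/414720 t=7:−1/725760 t=8:+1/11612160 = 37/58060800
3j²(7 7 4; -1 2 -1) = Δ·Π!·Σ² = 4107/646646  (sign -1)
combine: 4πI² = 2025·2268/230945·4107/646646 = 269460270/2133423721
take √, sign +1: I = 0.10025450

0.100255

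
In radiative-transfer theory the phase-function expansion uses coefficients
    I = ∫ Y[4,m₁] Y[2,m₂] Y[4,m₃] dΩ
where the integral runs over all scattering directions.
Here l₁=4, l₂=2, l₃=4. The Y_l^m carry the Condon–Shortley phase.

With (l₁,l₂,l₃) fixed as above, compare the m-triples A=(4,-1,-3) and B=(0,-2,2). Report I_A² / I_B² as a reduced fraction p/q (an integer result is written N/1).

l's match ⇒ only the (l;m) 3-j factors differ between A and B.
A: triangle coeff Δ(4,2,4) = 1/13860; Σ_t [0,0]: t=0:+1/1440 = 1/1440; (3j)²=7/165 [(4 2 4; 4 -1 -3)], sign=-1
B: triangle coeff Δ(4,2,4) = 1/13860; Σ_t [0,0]: t=0:+1/192 = 1/192; (3j)²=3/77 [(4 2 4; 0 -2 2)], sign=+1
I_A²/I_B² = (7/165)/(3/77) = 49/45

49/45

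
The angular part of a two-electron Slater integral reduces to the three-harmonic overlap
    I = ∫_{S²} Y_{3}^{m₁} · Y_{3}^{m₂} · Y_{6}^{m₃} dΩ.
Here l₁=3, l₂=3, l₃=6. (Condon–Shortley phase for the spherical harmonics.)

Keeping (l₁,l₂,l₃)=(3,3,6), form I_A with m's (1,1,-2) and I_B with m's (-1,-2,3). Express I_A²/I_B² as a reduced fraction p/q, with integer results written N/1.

l's match ⇒ only the (l;m) 3-j factors differ between A and B.
A: triangle coeff Δ(3,3,6) = 1/12012; Σ_t [0,0]: t=0:+1/2304 = 1/2304; (3j)²=5/143 [(3 3 6; 1 1 -2)], sign=+1
B: triangle coeff Δ(3,3,6) = 1/12012; Σ_t [0,0]: t=0:+1/5760 = 1/5760; (3j)²=9/286 [(3 3 6; -1 -2 3)], sign=-1
I_A²/I_B² = (5/143)/(9/286) = 10/9

10/9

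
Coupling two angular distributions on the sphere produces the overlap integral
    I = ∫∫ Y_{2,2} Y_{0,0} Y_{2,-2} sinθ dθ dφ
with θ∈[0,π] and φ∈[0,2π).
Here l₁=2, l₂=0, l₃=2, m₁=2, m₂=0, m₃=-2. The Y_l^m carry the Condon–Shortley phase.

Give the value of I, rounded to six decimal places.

m-sum 0 ✓  L=4 even ✓  2≤2≤2 ✓
Π(2lᵢ+1) = 5×1×5 = 25
triangle coeff Δ(2,0,2) = 1/5
Σ_t [0,0]: t=0:+1/4 = 1/4
(3j)²=1/5 [(2 0 2; 0 0 0)], sign=+1
Σ_t [0,0]: t=0:+1/24 = 1/24
(3j)²=1/5 [(2 0 2; 2 0 -2)], sign=+1
⇒ 4πI² = 1/1
I = (+1)√(1/1/(4π)) = 0.28209479

0.282095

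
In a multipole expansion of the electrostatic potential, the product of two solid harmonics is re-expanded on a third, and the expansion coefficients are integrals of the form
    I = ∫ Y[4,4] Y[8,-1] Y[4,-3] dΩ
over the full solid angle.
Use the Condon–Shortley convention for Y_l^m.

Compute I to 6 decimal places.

-0.010047

Checks pass: Σm=0; 16 even; l₃=4∈[4,12].
(2·4+1)(2·8+1)(2·4+1) = 1377
Δ: 8! 0! 8! / 17! → 1/218790
sum: t=4:+1/331776 = 1/331776
3j²(4 8 4; 0 0 0) = Δ·Π!·Σ² = 490/21879  (sign +1)
sum: t=0:+1/203212800 = 1/203212800
3j²(4 8 4; 4 -1 -3) = Δ·Π!·Σ² = 1/24310  (sign -1)
combine: 4πI² = 1377·490/21879·1/24310 = 441/347633
take √, sign -1: I = -0.01004740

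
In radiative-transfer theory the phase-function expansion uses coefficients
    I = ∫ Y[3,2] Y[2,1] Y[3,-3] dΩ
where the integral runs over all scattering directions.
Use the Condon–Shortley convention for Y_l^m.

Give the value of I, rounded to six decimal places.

m-sum 0 ✓  L=8 even ✓  1≤3≤5 ✓
Π(2lᵢ+1) = 7×5×7 = 245
triangle coeff Δ(3,2,3) = 1/3780
Σ_t [0,2]: t=0:+1/24 t=1:−1/4 t=2:+1/24 = -1/6
(3j)²=4/105 [(3 2 3; 0 0 0)], sign=+1
Σ_t [1,1]: t=1:−1/48 = -1/48
(3j)²=5/84 [(3 2 3; 2 1 -3)], sign=-1
⇒ 4πI² = 5/9
I = (-1)√(5/9/(4π)) = -0.21026104

-0.210261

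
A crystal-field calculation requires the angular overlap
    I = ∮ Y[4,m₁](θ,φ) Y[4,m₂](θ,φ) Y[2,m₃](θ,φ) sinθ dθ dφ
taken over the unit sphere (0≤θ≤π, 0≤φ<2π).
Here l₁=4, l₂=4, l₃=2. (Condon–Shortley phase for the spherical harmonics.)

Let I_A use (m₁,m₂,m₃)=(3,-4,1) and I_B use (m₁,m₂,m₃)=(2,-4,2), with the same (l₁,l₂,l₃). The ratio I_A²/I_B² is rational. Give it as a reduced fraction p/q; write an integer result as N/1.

7/2

l's match ⇒ only the (l;m) 3-j factors differ between A and B.
A: triangle coeff Δ(4,4,2) = 1/13860; Σ_t [0,0]: t=0:+1/1440 = 1/1440; (3j)²=7/165 [(4 4 2; 3 -4 1)], sign=-1
B: triangle coeff Δ(4,4,2) = 1/13860; Σ_t [0,0]: t=0:+1/2880 = 1/2880; (3j)²=2/165 [(4 4 2; 2 -4 2)], sign=+1
I_A²/I_B² = (7/165)/(2/165) = 7/2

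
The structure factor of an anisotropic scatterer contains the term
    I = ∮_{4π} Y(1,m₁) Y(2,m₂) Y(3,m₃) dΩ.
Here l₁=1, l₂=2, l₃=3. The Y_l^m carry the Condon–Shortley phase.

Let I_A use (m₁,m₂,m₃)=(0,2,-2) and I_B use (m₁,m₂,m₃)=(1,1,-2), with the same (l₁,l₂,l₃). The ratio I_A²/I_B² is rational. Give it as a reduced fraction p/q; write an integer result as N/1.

Shared (l₁,l₂,l₃)=(1,2,3): N and (l;000)² cancel in I_A²/I_B².
A: Δ = 0!·2!·4!/7! = 1/105; Racah Σ t=0..0: t=0:+1/24 = 1/24; ⇒ 3j(1 2 3; 0 2 -2)² = 1/21, sgn -1
B: Δ = 0!·2!·4!/7! = 1/105; Racah Σ t=0..0: t=0:+1/12 = 1/12; ⇒ 3j(1 2 3; 1 1 -2)² = 2/21, sgn -1
I_A²/I_B² = (1/21)/(2/21) = 1/2

1/2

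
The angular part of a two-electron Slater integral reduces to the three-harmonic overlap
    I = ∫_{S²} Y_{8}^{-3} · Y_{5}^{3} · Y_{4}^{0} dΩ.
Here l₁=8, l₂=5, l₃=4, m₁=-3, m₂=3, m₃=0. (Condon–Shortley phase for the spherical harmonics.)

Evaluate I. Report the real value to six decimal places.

0.000000

L=17 odd ⇒ parity kills the (l;000) factor ⇒ I = 0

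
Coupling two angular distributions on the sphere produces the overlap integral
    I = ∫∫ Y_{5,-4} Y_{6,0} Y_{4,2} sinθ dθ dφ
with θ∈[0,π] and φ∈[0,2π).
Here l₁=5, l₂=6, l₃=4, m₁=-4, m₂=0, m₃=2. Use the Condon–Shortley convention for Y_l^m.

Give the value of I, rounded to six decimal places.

0.000000

-4 + 0 + 2 = -2 ≠ 0: azimuthal integral kills it; I = 0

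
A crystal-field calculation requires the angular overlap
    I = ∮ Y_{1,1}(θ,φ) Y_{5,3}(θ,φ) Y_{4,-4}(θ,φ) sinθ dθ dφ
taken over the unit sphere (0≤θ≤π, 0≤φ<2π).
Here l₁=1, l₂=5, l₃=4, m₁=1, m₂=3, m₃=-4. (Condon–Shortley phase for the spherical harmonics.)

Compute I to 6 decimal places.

m-sum 0 ✓  L=10 even ✓  4≤4≤6 ✓
Π(2lᵢ+1) = 3×11×9 = 297
triangle coeff Δ(1,5,4) = 1/495
Σ_t [1,1]: t=1:−1/576 = -1/576
(3j)²=5/99 [(1 5 4; 0 0 0)], sign=-1
Σ_t [0,0]: t=0:+1/80640 = 1/80640
(3j)²=1/495 [(1 5 4; 1 3 -4)], sign=+1
⇒ 4πI² = 1/33
I = (-1)√(1/33/(4π)) = -0.04910640

-0.049106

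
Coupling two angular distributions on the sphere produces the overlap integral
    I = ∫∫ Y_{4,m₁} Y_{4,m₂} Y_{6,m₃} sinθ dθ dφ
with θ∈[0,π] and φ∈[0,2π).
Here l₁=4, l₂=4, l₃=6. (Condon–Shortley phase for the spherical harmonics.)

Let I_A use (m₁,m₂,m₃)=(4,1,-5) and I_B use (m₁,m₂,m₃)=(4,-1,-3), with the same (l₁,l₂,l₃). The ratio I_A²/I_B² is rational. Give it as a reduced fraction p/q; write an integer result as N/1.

33/20

l's match ⇒ only the (l;m) 3-j factors differ between A and B.
A: triangle coeff Δ(4,4,6) = 1/1261260; Σ_t [0,0]: t=0:+1/172800 = 1/172800; (3j)²=2/65 [(4 4 6; 4 1 -5)], sign=-1
B: triangle coeff Δ(4,4,6) = 1/1261260; Σ_t [0,0]: t=0:+1/51840 = 1/51840; (3j)²=8/429 [(4 4 6; 4 -1 -3)], sign=-1
I_A²/I_B² = (2/65)/(8/429) = 33/20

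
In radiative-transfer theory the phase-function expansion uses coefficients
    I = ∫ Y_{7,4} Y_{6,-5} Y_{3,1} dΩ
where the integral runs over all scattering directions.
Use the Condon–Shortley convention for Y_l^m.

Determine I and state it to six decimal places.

-0.173403

Checks pass: Σm=0; 16 even; l₃=3∈[1,13].
(2·7+1)(2·6+1)(2·3+1) = 1365
Δ: 10! 4! 2! / 17! → 1/2042040
sum: t=4:+1/207360 t=5:−1/57600 t=6:+1/207360 = -1/129600
3j²(7 6 3; 0 0 0) = Δ·Π!·Σ² = 168/12155  (sign +1)
sum: t=0:+1/21772800 t=1:−1/2903040 = -13/43545600
3j²(7 6 3; 4 -5 1) = Δ·Π!·Σ² = 143/7140  (sign -1)
combine: 4πI² = 1365·168/12155·143/7140 = 546/1445
take √, sign -1: I = -0.17340334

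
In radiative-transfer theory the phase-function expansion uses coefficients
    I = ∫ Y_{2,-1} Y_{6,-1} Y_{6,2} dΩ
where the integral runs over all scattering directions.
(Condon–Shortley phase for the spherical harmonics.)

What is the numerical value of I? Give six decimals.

0.088837

Rules hold: Σm=0, L=14 even, 4≤6≤8.
N = 5·13·13 = 845
Δ = 2!·2!·10!/15! = 1/90090
Racah Σ t=0..2: t=0:+1/69120 t=1:−1/14400 t=2:+1/69120 = -7/172800
⇒ 3j(2 6 6; 0 0 0)² = 14/715, sgn -1
Racah Σ t=1..2: t=1:−1/34560 t=2:+1/60480 = -1/80640
⇒ 3j(2 6 6; -1 -1 2)² = 6/1001, sgn -1
4πI² = N·(3j₀)²·(3jₘ)² = 12/121
I = +1·√(0.0991736/4π) = 0.08883682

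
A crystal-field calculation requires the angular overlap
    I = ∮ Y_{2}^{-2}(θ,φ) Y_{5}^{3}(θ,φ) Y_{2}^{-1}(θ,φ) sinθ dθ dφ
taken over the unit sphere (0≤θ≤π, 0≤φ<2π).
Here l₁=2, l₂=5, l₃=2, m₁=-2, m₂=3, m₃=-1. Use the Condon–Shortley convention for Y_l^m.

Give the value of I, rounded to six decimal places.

0.000000

l₃=2 ∉ [3,7] — triangle fails ⇒ I = 0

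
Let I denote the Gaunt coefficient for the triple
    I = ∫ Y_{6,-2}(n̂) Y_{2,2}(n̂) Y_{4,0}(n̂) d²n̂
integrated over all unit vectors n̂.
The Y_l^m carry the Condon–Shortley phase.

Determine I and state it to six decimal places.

m-sum 0 ✓  L=12 even ✓  4≤4≤8 ✓
Π(2lᵢ+1) = 13×5×9 = 585
triangle coeff Δ(6,2,4) = 1/6435
Σ_t [2,2]: t=2:+1/2304 = 1/2304
(3j)²=5/143 [(6 2 4; 0 0 0)], sign=+1
Σ_t [4,4]: t=4:+1/13824 = 1/13824
(3j)²=14/1287 [(6 2 4; -2 2 0)], sign=+1
⇒ 4πI² = 350/1573
I = (+1)√(350/1573/(4π)) = 0.13306527

0.133065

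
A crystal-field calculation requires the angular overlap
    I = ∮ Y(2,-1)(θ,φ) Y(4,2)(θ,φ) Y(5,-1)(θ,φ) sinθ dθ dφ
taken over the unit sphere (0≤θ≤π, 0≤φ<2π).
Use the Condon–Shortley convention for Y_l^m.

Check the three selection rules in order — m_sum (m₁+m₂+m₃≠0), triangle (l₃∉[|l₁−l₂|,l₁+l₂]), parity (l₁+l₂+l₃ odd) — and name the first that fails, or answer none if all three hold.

m₁+m₂+m₃ = -1 + 2 − 1 = 0  ✓
triangle: |2−4|=2 ≤ l₃=5 ≤ 2+4=6  ✓
parity: l₁+l₂+l₃ = 11 is odd  ✗

parity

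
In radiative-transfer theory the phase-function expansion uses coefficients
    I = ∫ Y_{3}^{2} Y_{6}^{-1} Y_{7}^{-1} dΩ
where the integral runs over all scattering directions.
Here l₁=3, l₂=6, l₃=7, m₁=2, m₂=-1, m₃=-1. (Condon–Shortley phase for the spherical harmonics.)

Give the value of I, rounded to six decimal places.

0.132863

Checks pass: Σm=0; 16 even; l₃=7∈[3,9].
(2·3+1)(2·6+1)(2·7+1) = 1365
Δ: 2! 4! 10! / 17! → 1/2042040
sum: t=0:+1/207360 t=1:−1/57600 t=2:+1/207360 = -1/129600
3j²(3 6 7; 0 0 0) = Δ·Π!·Σ² = 168/12155  (sign +1)
sum: t=0:+1/172800 t=1:−1/414720 = 7/2073600
3j²(3 6 7; 2 -1 -1) = Δ·Π!·Σ² = 343/29172  (sign +1)
combine: 4πI² = 1365·168/12155·343/29172 = 100842/454597
take √, sign +1: I = 0.13286253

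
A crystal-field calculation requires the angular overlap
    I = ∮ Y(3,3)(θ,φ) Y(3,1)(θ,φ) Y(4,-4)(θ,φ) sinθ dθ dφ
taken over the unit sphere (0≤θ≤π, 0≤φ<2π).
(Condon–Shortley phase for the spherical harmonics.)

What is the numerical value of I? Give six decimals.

-0.166198

m-sum 0 ✓  L=10 even ✓  0≤4≤6 ✓
Π(2lᵢ+1) = 7×7×9 = 441
triangle coeff Δ(3,3,4) = 1/34650
Σ_t [0,2]: t=0:+1/72 t=1:−1/16 t=2:+1/72 = -5/144
(3j)²=2/77 [(3 3 4; 0 0 0)], sign=-1
Σ_t [0,0]: t=0:+1/1152 = 1/1152
(3j)²=1/33 [(3 3 4; 3 1 -4)], sign=+1
⇒ 4πI² = 42/121
I = (-1)√(42/121/(4π)) = -0.16619847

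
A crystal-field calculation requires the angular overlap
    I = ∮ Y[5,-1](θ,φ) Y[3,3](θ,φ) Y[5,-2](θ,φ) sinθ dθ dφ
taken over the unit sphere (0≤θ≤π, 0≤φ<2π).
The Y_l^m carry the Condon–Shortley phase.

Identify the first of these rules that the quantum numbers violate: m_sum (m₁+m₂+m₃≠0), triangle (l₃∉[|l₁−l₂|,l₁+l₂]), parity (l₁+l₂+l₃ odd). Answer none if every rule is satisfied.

m₁+m₂+m₃ = -1 + 3 − 2 = 0  ✓
triangle: |5−3|=2 ≤ l₃=5 ≤ 5+3=8  ✓
parity: l₁+l₂+l₃ = 13 is odd  ✗

parity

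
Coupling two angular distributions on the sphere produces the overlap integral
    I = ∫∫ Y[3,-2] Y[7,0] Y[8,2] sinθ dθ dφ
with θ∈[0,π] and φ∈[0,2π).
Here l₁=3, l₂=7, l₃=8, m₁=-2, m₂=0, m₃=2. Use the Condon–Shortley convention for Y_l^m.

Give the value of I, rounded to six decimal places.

-0.091974

Rules hold: Σm=0, L=18 even, 4≤8≤10.
N = 7·15·17 = 1785
Δ = 2!·4!·12!/19! = 1/5290740
Racah Σ t=0..2: t=0:+1/7257600 t=1:−1/2073600 t=2:+1/7257600 = -1/4838400
⇒ 3j(3 7 8; 0 0 0)² = 252/20995, sgn -1
Racah Σ t=1..2: t=1:−1/12441600 t=2:+1/7257600 = 1/17418240
⇒ 3j(3 7 8; -2 0 2)² = 125/25194, sgn +1
4πI² = N·(3j₀)²·(3jₘ)² = 110250/1037153
I = -1·√(0.106301/4π) = -0.09197355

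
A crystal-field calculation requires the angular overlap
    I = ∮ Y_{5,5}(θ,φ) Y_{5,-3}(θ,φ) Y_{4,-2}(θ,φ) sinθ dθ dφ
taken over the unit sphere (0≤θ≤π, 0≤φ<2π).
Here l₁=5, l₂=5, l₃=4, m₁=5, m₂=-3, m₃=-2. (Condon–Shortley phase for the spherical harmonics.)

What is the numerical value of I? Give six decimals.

-0.184127

Checks pass: Σm=0; 14 even; l₃=4∈[0,10].
(2·5+1)(2·5+1)(2·4+1) = 1089
Δ: 6! 4! 4! / 15! → 1/3153150
sum: t=1:−1/69120 t=2:+1/1728 t=3:−1/576 t=4:+1/1728 t=5:−1/69120 = -7/11520
3j²(5 5 4; 0 0 0) = Δ·Π!·Σ² = 2/143  (sign -1)
sum: t=0:+1/69120 = 1/69120
3j²(5 5 4; 5 -3 -2) = Δ·Π!·Σ² = 4/143  (sign +1)
combine: 4πI² = 1089·2/143·4/143 = 72/169
take √, sign -1: I = -0.18412721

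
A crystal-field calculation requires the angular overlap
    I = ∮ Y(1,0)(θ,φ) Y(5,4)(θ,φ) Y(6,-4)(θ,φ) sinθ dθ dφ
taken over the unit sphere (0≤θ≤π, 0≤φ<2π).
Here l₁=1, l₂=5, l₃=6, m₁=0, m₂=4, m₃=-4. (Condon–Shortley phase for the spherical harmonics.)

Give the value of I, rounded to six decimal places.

Rules hold: Σm=0, L=12 even, 4≤6≤6.
N = 3·11·13 = 429
Δ = 0!·2!·10!/13! = 1/858
Racah Σ t=0..0: t=0:+1/14400 = 1/14400
⇒ 3j(1 5 6; 0 0 0)² = 6/143, sgn +1
Racah Σ t=0..0: t=0:+1/362880 = 1/362880
⇒ 3j(1 5 6; 0 4 -4)² = 10/429, sgn +1
4πI² = N·(3j₀)²·(3jₘ)² = 60/143
I = +1·√(0.41958/4π) = 0.18272698

0.182727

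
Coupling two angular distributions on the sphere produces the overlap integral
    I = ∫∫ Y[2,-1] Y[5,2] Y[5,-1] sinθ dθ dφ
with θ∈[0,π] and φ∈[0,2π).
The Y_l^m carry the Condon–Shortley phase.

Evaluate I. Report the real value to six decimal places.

m-sum 0 ✓  L=12 even ✓  3≤5≤7 ✓
Π(2lᵢ+1) = 5×11×11 = 605
triangle coeff Δ(2,5,5) = 1/38610
Σ_t [0,2]: t=0:+1/2880 t=1:−1/576 t=2:+1/2880 = -1/960
(3j)²=10/429 [(2 5 5; 0 0 0)], sign=+1
Σ_t [1,2]: t=1:−1/2880 t=2:+1/1440 = 1/2880
(3j)²=7/715 [(2 5 5; -1 2 -1)], sign=+1
⇒ 4πI² = 70/507
I = (+1)√(70/507/(4π)) = 0.10481902

0.104819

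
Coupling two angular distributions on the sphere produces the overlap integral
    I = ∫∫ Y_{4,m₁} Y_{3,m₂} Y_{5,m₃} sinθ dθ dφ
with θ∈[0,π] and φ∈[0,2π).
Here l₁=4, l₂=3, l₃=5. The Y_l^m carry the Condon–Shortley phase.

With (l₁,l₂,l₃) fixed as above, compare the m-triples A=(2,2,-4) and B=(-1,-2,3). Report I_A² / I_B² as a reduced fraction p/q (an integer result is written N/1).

Shared (l₁,l₂,l₃)=(4,3,5): N and (l;000)² cancel in I_A²/I_B².
A: Δ = 2!·6!·4!/13! = 1/180180; Racah Σ t=1..2: t=1:−1/2880 t=2:+1/8640 = -1/4320; ⇒ 3j(4 3 5; 2 2 -4)² = 8/429, sgn +1
B: Δ = 2!·6!·4!/13! = 1/180180; Racah Σ t=0..1: t=0:+1/1440 t=1:−1/1152 = -1/5760; ⇒ 3j(4 3 5; -1 -2 3)² = 1/858, sgn -1
I_A²/I_B² = (8/429)/(1/858) = 16/1

16/1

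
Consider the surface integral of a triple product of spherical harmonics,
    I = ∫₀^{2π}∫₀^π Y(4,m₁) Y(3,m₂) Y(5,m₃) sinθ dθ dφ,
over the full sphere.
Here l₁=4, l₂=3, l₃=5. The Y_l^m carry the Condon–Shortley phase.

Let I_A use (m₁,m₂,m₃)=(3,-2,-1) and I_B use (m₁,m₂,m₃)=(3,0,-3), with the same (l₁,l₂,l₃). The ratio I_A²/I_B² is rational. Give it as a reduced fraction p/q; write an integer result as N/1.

605/252

Same 4,3,5: normalisation and zero-m 3j drop out of the ratio.
A: Δ: 2! 6! 4! / 13! → 1/180180; sum: t=0:+1/1440 t=1:−1/17280 = 11/17280; 3j²(4 3 5; 3 -2 -1) = Δ·Π!·Σ² = 11/468  (sign +1)
B: Δ: 2! 6! 4! / 13! → 1/180180; sum: t=0:+1/1440 t=1:−1/2880 = 1/2880; 3j²(4 3 5; 3 0 -3) = Δ·Π!·Σ² = 7/715  (sign +1)
I_A²/I_B² = (11/468)/(7/715) = 605/252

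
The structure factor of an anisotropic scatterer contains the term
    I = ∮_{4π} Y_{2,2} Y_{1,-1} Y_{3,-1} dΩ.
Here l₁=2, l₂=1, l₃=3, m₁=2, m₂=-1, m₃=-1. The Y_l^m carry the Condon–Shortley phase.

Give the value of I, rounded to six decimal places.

-0.082589

m-sum 0 ✓  L=6 even ✓  1≤3≤3 ✓
Π(2lᵢ+1) = 5×3×7 = 105
triangle coeff Δ(2,1,3) = 1/105
Σ_t [0,0]: t=0:+1/4 = 1/4
(3j)²=3/35 [(2 1 3; 0 0 0)], sign=-1
Σ_t [0,0]: t=0:+1/48 = 1/48
(3j)²=1/105 [(2 1 3; 2 -1 -1)], sign=+1
⇒ 4πI² = 3/35
I = (-1)√(3/35/(4π)) = -0.08258890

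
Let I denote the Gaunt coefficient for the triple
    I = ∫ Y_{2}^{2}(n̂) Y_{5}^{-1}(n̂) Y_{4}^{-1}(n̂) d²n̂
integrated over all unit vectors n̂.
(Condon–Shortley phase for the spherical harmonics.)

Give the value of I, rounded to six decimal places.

0.000000

l₁+l₂+l₃=11 is odd: 3j(l;000)=0 ⇒ I=0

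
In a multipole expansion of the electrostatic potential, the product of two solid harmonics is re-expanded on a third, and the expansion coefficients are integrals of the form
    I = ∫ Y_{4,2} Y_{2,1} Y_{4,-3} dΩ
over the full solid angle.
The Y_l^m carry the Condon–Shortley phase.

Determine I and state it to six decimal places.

m-sum 0 ✓  L=10 even ✓  2≤4≤6 ✓
Π(2lᵢ+1) = 9×5×9 = 405
triangle coeff Δ(4,2,4) = 1/13860
Σ_t [0,2]: t=0:+1/192 t=1:−1/36 t=2:+1/192 = -5/288
(3j)²=20/693 [(4 2 4; 0 0 0)], sign=-1
Σ_t [1,2]: t=1:−1/240 t=2:+1/1440 = -1/288
(3j)²=5/132 [(4 2 4; 2 1 -3)], sign=+1
⇒ 4πI² = 375/847
I = (-1)√(375/847/(4π)) = -0.18770204

-0.187702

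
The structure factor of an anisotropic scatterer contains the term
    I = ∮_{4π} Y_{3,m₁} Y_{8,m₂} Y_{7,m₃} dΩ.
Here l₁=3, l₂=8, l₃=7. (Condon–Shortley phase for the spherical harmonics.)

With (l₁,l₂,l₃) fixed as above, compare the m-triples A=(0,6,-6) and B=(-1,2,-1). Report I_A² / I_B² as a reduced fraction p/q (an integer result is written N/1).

31941/13690

l's match ⇒ only the (l;m) 3-j factors differ between A and B.
A: triangle coeff Δ(3,8,7) = 1/5290740; Σ_t [2,3]: t=2:+1/1916006400 t=3:−1/479001600 = -1/638668800; (3j)²=117/6460 [(3 8 7; 0 6 -6)], sign=+1
B: triangle coeff Δ(3,8,7) = 1/5290740; Σ_t [2,4]: t=2:+1/7741440 t=3:−1/3628800 t=4:+1/24883200 = -37/348364800; (3j)²=1369/176358 [(3 8 7; -1 2 -1)], sign=-1
I_A²/I_B² = (117/6460)/(1369/176358) = 31941/13690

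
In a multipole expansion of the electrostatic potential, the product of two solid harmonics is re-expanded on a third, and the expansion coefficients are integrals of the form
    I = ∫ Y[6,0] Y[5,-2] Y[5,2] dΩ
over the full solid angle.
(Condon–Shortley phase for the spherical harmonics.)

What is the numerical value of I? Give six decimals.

-0.110455

Checks pass: Σm=0; 16 even; l₃=5∈[1,11].
(2·6+1)(2·5+1)(2·5+1) = 1573
Δ: 6! 6! 4! / 17! → 1/28588560
sum: t=1:−1/345600 t=2:+1/13824 t=3:−1/5184 t=4:+1/13824 t=5:−1/345600 = -7/129600
3j²(6 5 5; 0 0 0) = Δ·Π!·Σ² = 80/7293  (sign +1)
sum: t=0:+1/3110400 t=1:−1/57600 t=2:+1/13824 t=3:−1/31104 = 1/43200
3j²(6 5 5; 0 -2 2) = Δ·Π!·Σ² = 108/12155  (sign -1)
combine: 4πI² = 1573·80/7293·108/12155 = 576/3757
take √, sign -1: I = -0.11045508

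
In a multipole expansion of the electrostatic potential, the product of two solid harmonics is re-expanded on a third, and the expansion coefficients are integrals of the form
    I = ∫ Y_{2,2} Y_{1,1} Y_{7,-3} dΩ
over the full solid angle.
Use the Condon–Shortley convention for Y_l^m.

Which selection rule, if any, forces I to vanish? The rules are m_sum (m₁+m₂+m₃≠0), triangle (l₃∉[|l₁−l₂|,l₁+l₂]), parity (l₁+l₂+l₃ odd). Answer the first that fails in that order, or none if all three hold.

triangle

Σmᵢ = 0  ✓
l₃∈[|l₁−l₂|,l₁+l₂]=[1,3], have l₃=7  ✗
Σlᵢ = 10 ⇒ even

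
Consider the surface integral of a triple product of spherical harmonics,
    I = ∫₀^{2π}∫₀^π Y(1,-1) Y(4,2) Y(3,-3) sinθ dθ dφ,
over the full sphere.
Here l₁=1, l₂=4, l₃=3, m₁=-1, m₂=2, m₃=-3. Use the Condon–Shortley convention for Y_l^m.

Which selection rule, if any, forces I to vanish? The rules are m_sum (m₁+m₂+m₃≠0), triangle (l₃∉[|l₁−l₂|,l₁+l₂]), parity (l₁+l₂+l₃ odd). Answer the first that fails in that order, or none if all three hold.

m_sum

m₁+m₂+m₃ = -1 + 2 − 3 = -2  ✗
triangle: |1−4|=3 ≤ l₃=3 ≤ 1+4=5
parity: l₁+l₂+l₃ = 8 is even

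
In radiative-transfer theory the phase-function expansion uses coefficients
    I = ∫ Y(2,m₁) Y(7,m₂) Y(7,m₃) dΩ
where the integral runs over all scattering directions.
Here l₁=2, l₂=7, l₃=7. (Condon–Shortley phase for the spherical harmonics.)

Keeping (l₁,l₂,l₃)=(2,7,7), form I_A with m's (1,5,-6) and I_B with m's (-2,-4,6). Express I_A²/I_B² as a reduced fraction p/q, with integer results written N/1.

Shared (l₁,l₂,l₃)=(2,7,7): N and (l;000)² cancel in I_A²/I_B².
A: Δ = 2!·2!·12!/17! = 1/185640; Racah Σ t=0..1: t=0:+1/958003200 t=1:−1/79833600 = -1/87091200; ⇒ 3j(2 7 7; 1 5 -6)² = 121/4760, sgn +1
B: Δ = 2!·2!·12!/17! = 1/185640; Racah Σ t=2..2: t=2:+1/159667200 = 1/159667200; ⇒ 3j(2 7 7; -2 -4 6)² = 9/1190, sgn -1
I_A²/I_B² = (121/4760)/(9/1190) = 121/36

121/36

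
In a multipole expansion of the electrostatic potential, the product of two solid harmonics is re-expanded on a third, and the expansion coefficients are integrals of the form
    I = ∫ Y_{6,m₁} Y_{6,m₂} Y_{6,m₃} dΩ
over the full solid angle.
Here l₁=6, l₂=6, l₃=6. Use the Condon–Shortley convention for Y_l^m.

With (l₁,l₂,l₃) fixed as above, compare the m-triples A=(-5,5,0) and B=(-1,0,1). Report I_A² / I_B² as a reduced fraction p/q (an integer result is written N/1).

121/16

l's match ⇒ only the (l;m) 3-j factors differ between A and B.
A: triangle coeff Δ(6,6,6) = 1/325909584; Σ_t [5,6]: t=5:−1/62208000 t=6:+1/10368000 = 1/12441600; (3j)²=275/16796 [(6 6 6; -5 5 0)], sign=+1
B: triangle coeff Δ(6,6,6) = 1/325909584; Σ_t [1,6]: t=1:−1/10368000 t=2:+1/276480 t=3:−1/62208 t=4:+1/82944 t=5:−1/691200 t=6:+1/62208000 = -1/518400; (3j)²=100/46189 [(6 6 6; -1 0 1)], sign=+1
I_A²/I_B² = (275/16796)/(100/46189) = 121/16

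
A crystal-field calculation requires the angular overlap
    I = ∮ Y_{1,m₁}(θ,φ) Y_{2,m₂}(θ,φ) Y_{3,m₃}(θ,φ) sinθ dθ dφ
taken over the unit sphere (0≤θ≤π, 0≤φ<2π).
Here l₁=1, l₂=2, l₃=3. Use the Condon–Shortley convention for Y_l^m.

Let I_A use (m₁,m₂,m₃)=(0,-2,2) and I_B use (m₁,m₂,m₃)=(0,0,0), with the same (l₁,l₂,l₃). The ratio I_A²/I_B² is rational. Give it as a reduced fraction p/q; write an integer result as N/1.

5/9

l's match ⇒ only the (l;m) 3-j factors differ between A and B.
A: triangle coeff Δ(1,2,3) = 1/105; Σ_t [0,0]: t=0:+1/24 = 1/24; (3j)²=1/21 [(1 2 3; 0 -2 2)], sign=-1
B: triangle coeff Δ(1,2,3) = 1/105; Σ_t [0,0]: t=0:+1/4 = 1/4; (3j)²=3/35 [(1 2 3; 0 0 0)], sign=-1
I_A²/I_B² = (1/21)/(3/35) = 5/9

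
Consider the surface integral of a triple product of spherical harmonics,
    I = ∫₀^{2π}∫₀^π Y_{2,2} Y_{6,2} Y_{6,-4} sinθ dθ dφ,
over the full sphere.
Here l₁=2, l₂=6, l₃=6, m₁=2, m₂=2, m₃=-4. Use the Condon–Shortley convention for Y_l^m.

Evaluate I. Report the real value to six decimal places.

-0.153870

Checks pass: Σm=0; 14 even; l₃=6∈[4,8].
(2·2+1)(2·6+1)(2·6+1) = 845
Δ: 2! 2! 10! / 15! → 1/90090
sum: t=0:+1/69120 t=1:−1/14400 t=2:+1/69120 = -7/172800
3j²(2 6 6; 0 0 0) = Δ·Π!·Σ² = 14/715  (sign -1)
sum: t=0:+1/322560 = 1/322560
3j²(2 6 6; 2 2 -4) = Δ·Π!·Σ² = 18/1001  (sign +1)
combine: 4πI² = 845·14/715·18/1001 = 36/121
take √, sign -1: I = -0.15386989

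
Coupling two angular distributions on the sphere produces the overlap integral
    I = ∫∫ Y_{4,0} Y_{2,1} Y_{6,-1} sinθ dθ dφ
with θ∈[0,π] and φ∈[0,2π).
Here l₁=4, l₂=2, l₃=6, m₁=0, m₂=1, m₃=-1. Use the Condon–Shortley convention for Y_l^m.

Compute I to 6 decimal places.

Checks pass: Σm=0; 12 even; l₃=6∈[2,6].
(2·4+1)(2·2+1)(2·6+1) = 585
Δ: 0! 8! 4! / 13! → 1/6435
sum: t=0:+1/2304 = 1/2304
3j²(4 2 6; 0 0 0) = Δ·Π!·Σ² = 5/143  (sign +1)
sum: t=0:+1/3456 = 1/3456
3j²(4 2 6; 0 1 -1) = Δ·Π!·Σ² = 35/1287  (sign -1)
combine: 4πI² = 585·5/143·35/1287 = 875/1573
take √, sign -1: I = -0.21039467

-0.210395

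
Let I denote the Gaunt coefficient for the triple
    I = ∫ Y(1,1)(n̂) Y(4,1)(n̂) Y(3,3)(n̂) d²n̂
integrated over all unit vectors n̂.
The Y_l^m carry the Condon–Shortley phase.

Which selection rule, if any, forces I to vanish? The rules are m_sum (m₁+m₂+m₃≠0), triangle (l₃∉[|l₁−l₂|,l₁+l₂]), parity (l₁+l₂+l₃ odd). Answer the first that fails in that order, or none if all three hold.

azimuthal sum: 1 + 1 + 3 = 5  ✗
3 ≤ 3 ≤ 5 (triangle on l)
L = 1 + 4 + 3 = 8 (even)

m_sum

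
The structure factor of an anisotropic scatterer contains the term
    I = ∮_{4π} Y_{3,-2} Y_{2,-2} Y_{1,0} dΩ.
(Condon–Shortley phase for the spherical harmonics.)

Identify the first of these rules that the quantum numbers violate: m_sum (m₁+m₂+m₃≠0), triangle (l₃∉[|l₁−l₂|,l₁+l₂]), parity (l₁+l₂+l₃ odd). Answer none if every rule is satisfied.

m₁+m₂+m₃ = -2 − 2 + 0 = -4  ✗
triangle: |3−2|=1 ≤ l₃=1 ≤ 3+2=5
parity: l₁+l₂+l₃ = 6 is even

m_sum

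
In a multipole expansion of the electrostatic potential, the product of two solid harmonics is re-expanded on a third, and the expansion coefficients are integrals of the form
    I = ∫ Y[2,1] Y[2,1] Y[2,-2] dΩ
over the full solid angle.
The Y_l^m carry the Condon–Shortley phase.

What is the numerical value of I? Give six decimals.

m-sum 0 ✓  L=6 even ✓  0≤2≤4 ✓
Π(2lᵢ+1) = 5×5×5 = 125
triangle coeff Δ(2,2,2) = 1/630
Σ_t [0,2]: t=0:+1/8 t=1:−1/1 t=2:+1/8 = -3/4
(3j)²=2/35 [(2 2 2; 0 0 0)], sign=-1
Σ_t [1,1]: t=1:−1/4 = -1/4
(3j)²=3/35 [(2 2 2; 1 1 -2)], sign=-1
⇒ 4πI² = 30/49
I = (+1)√(30/49/(4π)) = 0.22072812

0.220728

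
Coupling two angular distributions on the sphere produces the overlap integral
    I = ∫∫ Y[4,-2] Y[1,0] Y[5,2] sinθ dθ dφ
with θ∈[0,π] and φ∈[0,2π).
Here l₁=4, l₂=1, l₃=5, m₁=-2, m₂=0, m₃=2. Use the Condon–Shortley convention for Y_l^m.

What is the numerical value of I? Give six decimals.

0.225034

m-sum 0 ✓  L=10 even ✓  3≤5≤5 ✓
Π(2lᵢ+1) = 9×3×11 = 297
triangle coeff Δ(4,1,5) = 1/495
Σ_t [0,0]: t=0:+1/576 = 1/576
(3j)²=5/99 [(4 1 5; 0 0 0)], sign=-1
Σ_t [0,0]: t=0:+1/1440 = 1/1440
(3j)²=7/165 [(4 1 5; -2 0 2)], sign=-1
⇒ 4πI² = 7/11
I = (+1)√(7/11/(4π)) = 0.22503380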